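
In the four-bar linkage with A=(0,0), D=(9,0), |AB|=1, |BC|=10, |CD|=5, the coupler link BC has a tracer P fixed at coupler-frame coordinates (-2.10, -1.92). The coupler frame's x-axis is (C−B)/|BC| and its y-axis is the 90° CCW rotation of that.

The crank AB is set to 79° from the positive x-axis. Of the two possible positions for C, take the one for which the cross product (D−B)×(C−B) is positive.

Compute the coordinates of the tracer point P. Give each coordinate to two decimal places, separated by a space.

A=(0,0), D=(9.00,0)
B = A + 1.00·(cos79°, sin79°) = (0.1908, 0.9816)
|BD| = 8.8637
circle(B,10.00) ∩ circle(D,5.00): a=8.6626, h=4.9960
  candidates: C₊=(9.3534,4.9875) cross=44.283; C₋=(8.2468,-4.9429) cross=-44.283
  mode + wants cross > 0 → take C=(9.3534,4.9875) (cross=44.283)
ex = (C−B)/|BC| = (0.9163,0.4006); ey = (-0.4006,0.9163)
P = B + -2.10·ex + -1.92·ey = (-0.9642,-1.6188)

-0.96 -1.62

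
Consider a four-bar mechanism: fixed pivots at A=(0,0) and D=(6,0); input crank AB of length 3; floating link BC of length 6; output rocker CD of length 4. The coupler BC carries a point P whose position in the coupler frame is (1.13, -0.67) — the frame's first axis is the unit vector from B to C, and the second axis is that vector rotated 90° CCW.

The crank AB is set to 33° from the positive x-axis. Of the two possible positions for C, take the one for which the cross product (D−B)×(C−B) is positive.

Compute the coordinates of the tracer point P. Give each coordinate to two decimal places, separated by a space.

3.79 1.30

A=(0,0), D=(6.00,0)
B = A + 3.00·(cos33°, sin33°) = (2.5160, 1.6339)
|BD| = 3.8481
circle(B,6.00) ∩ circle(D,4.00): a=4.5227, h=3.9427
  candidates: C₊=(8.2849,3.2832) cross=15.172; C₋=(4.9367,-3.8561) cross=-15.172
  mode + wants cross > 0 → take C=(8.2849,3.2832) (cross=15.172)
ex = (C−B)/|BC| = (0.9615,0.2749); ey = (-0.2749,0.9615)
P = B + 1.13·ex + -0.67·ey = (3.7867,1.3003)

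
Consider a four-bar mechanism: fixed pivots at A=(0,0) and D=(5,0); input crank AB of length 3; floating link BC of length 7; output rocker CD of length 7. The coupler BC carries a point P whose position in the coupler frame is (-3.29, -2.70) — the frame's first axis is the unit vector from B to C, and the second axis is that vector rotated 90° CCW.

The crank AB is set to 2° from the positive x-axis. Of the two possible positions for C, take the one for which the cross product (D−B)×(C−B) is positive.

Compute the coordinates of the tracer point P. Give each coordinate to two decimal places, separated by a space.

A=(0,0), D=(5.00,0)
B = A + 3.00·(cos2°, sin2°) = (2.9982, 0.1047)
|BD| = 2.0046
circle(B,7.00) ∩ circle(D,7.00): a=1.0023, h=6.9279
  candidates: C₊=(4.3609,6.9708) cross=13.887; C₋=(3.6372,-6.8661) cross=-13.887
  mode + wants cross > 0 → take C=(4.3609,6.9708) (cross=13.887)
ex = (C−B)/|BC| = (0.1947,0.9809); ey = (-0.9809,0.1947)
P = B + -3.29·ex + -2.70·ey = (5.0060,-3.6480)

5.01 -3.65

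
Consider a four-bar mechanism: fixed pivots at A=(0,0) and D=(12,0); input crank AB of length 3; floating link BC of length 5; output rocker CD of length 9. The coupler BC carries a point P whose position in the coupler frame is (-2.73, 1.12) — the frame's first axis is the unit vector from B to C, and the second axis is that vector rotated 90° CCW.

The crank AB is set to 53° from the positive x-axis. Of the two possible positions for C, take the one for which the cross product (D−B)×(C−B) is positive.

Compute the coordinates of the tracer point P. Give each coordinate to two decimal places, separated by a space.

A=(0,0), D=(12.00,0)
B = A + 3.00·(cos53°, sin53°) = (1.8054, 2.3959)
|BD| = 10.4723
circle(B,5.00) ∩ circle(D,9.00): a=2.5624, h=4.2935
  candidates: C₊=(5.2822,5.9893) cross=44.963; C₋=(3.3176,-2.3699) cross=-44.963
  mode + wants cross > 0 → take C=(5.2822,5.9893) (cross=44.963)
ex = (C−B)/|BC| = (0.6954,0.7187); ey = (-0.7187,0.6954)
P = B + -2.73·ex + 1.12·ey = (-0.8978,1.2127)

-0.90 1.21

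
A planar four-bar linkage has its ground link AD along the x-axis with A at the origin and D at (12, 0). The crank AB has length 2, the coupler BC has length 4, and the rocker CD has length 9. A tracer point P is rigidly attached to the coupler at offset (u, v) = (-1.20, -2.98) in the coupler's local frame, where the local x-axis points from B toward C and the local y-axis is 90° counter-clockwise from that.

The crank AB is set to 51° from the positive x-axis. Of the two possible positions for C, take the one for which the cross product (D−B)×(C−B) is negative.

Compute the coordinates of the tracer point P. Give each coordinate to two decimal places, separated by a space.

A=(0,0), D=(12.00,0)
B = A + 2.00·(cos51°, sin51°) = (1.2586, 1.5543)
|BD| = 10.8532
circle(B,4.00) ∩ circle(D,9.00): a=2.4321, h=3.1757
  candidates: C₊=(4.1205,4.3489) cross=34.466; C₋=(3.2109,-1.9369) cross=-34.466
  mode - wants cross < 0 → take C=(3.2109,-1.9369) (cross=-34.466)
ex = (C−B)/|BC| = (0.4881,-0.8728); ey = (0.8728,0.4881)
P = B + -1.20·ex + -2.98·ey = (-1.9280,1.1472)

-1.93 1.15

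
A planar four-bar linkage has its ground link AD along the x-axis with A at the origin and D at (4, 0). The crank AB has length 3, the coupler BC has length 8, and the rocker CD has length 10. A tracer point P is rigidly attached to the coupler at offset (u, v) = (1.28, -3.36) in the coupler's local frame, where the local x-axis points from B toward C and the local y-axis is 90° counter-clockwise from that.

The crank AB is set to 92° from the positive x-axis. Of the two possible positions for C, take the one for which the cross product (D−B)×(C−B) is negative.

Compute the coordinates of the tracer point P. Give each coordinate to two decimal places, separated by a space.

A=(0,0), D=(4.00,0)
B = A + 3.00·(cos92°, sin92°) = (-0.1047, 2.9982)
|BD| = 5.0831
circle(B,8.00) ∩ circle(D,10.00): a=-0.9996, h=7.9373
  candidates: C₊=(3.7698,9.9973) cross=40.346; C₋=(-5.5936,-2.8218) cross=-40.346
  mode - wants cross < 0 → take C=(-5.5936,-2.8218) (cross=-40.346)
ex = (C−B)/|BC| = (-0.6861,-0.7275); ey = (0.7275,-0.6861)
P = B + 1.28·ex + -3.36·ey = (-3.4273,4.3723)

-3.43 4.37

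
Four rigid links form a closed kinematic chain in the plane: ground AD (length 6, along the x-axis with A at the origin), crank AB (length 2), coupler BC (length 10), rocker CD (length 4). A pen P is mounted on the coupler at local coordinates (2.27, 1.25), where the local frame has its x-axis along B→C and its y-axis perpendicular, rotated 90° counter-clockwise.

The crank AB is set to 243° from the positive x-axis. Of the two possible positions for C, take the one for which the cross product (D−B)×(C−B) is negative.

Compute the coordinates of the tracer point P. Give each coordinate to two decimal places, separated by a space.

A=(0,0), D=(6.00,0)
B = A + 2.00·(cos243°, sin243°) = (-0.9080, -1.7820)
|BD| = 7.1341
circle(B,10.00) ∩ circle(D,4.00): a=9.4543, h=3.2584
  candidates: C₊=(7.4327,3.7346) cross=23.246; C₋=(9.0605,-2.5755) cross=-23.246
  mode - wants cross < 0 → take C=(9.0605,-2.5755) (cross=-23.246)
ex = (C−B)/|BC| = (0.9968,-0.0794); ey = (0.0794,0.9968)
P = B + 2.27·ex + 1.25·ey = (1.4541,-0.7161)

1.45 -0.72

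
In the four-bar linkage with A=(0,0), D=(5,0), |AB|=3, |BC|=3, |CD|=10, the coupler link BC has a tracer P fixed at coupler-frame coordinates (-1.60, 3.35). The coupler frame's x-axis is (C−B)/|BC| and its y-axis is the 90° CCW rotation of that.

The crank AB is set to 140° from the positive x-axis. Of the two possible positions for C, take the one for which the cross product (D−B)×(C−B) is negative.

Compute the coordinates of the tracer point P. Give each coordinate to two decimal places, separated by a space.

A=(0,0), D=(5.00,0)
B = A + 3.00·(cos140°, sin140°) = (-2.2981, 1.9284)
|BD| = 7.5486
circle(B,3.00) ∩ circle(D,10.00): a=-2.2533, h=1.9806
  candidates: C₊=(-3.9707,4.4188) cross=14.950; C₋=(-4.9826,0.5892) cross=-14.950
  mode - wants cross < 0 → take C=(-4.9826,0.5892) (cross=-14.950)
ex = (C−B)/|BC| = (-0.8948,-0.4464); ey = (0.4464,-0.8948)
P = B + -1.60·ex + 3.35·ey = (0.6290,-0.3551)

0.63 -0.36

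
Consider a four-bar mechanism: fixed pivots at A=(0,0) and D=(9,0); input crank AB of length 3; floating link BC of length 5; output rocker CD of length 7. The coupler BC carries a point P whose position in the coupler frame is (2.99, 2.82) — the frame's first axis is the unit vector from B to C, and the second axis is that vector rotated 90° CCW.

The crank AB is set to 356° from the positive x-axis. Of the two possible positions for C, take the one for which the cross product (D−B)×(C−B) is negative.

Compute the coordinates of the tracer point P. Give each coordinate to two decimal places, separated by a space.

6.44 -2.45

A=(0,0), D=(9.00,0)
B = A + 3.00·(cos356°, sin356°) = (2.9927, -0.2093)
|BD| = 6.0110
circle(B,5.00) ∩ circle(D,7.00): a=1.0091, h=4.8971
  candidates: C₊=(3.8307,4.7200) cross=29.436; C₋=(4.1717,-5.0683) cross=-29.436
  mode - wants cross < 0 → take C=(4.1717,-5.0683) (cross=-29.436)
ex = (C−B)/|BC| = (0.2358,-0.9718); ey = (0.9718,0.2358)
P = B + 2.99·ex + 2.82·ey = (6.4382,-2.4500)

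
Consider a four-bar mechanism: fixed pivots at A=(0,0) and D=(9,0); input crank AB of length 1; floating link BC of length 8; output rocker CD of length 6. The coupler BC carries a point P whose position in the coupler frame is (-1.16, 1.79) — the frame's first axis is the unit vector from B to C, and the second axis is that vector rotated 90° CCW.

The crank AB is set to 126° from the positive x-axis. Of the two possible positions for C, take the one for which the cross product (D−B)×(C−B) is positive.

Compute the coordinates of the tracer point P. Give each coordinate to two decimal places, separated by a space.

-2.54 1.66

A=(0,0), D=(9.00,0)
B = A + 1.00·(cos126°, sin126°) = (-0.5878, 0.8090)
|BD| = 9.6219
circle(B,8.00) ∩ circle(D,6.00): a=6.2659, h=4.9737
  candidates: C₊=(6.0742,5.2383) cross=47.856; C₋=(5.2378,-4.6739) cross=-47.856
  mode + wants cross > 0 → take C=(6.0742,5.2383) (cross=47.856)
ex = (C−B)/|BC| = (0.8327,0.5537); ey = (-0.5537,0.8327)
P = B + -1.16·ex + 1.79·ey = (-2.5448,1.6574)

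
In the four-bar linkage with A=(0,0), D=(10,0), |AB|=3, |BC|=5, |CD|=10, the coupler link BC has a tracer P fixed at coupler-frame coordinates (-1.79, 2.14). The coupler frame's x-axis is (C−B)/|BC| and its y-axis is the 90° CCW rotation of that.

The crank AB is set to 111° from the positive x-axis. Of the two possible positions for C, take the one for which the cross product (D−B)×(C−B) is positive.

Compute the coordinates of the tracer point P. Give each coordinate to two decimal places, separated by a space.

-3.86 2.96

A=(0,0), D=(10.00,0)
B = A + 3.00·(cos111°, sin111°) = (-1.0751, 2.8007)
|BD| = 11.4238
circle(B,5.00) ∩ circle(D,10.00): a=2.4292, h=4.3702
  candidates: C₊=(2.3514,6.4420) cross=49.924; C₋=(0.2086,-2.0317) cross=-49.924
  mode + wants cross > 0 → take C=(2.3514,6.4420) (cross=49.924)
ex = (C−B)/|BC| = (0.6853,0.7283); ey = (-0.7283,0.6853)
P = B + -1.79·ex + 2.14·ey = (-3.8603,2.9637)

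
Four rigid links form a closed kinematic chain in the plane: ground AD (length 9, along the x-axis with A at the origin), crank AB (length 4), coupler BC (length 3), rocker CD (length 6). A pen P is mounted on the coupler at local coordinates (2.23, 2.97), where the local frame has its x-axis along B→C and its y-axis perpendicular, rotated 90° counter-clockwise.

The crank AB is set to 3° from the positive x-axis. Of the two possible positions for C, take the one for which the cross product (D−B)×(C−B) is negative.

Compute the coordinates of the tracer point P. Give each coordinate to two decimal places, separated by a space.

6.71 -2.32

A=(0,0), D=(9.00,0)
B = A + 4.00·(cos3°, sin3°) = (3.9945, 0.2093)
|BD| = 5.0099
circle(B,3.00) ∩ circle(D,6.00): a=-0.1898, h=2.9940
  candidates: C₊=(3.9300,3.2087) cross=14.999; C₋=(3.6798,-2.7741) cross=-14.999
  mode - wants cross < 0 → take C=(3.6798,-2.7741) (cross=-14.999)
ex = (C−B)/|BC| = (-0.1049,-0.9945); ey = (0.9945,-0.1049)
P = B + 2.23·ex + 2.97·ey = (6.7142,-2.3199)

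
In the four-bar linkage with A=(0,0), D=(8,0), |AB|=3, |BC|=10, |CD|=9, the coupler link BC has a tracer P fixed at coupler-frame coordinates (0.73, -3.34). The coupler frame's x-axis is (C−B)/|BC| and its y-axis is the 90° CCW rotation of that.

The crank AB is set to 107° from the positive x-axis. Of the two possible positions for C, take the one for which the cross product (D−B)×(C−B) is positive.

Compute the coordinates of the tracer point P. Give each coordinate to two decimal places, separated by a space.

1.73 0.66

A=(0,0), D=(8.00,0)
B = A + 3.00·(cos107°, sin107°) = (-0.8771, 2.8689)
|BD| = 9.3292
circle(B,10.00) ∩ circle(D,9.00): a=5.6829, h=8.2283
  candidates: C₊=(7.0608,8.9509) cross=76.763; C₋=(2.0000,-6.7082) cross=-76.763
  mode + wants cross > 0 → take C=(7.0608,8.9509) (cross=76.763)
ex = (C−B)/|BC| = (0.7938,0.6082); ey = (-0.6082,0.7938)
P = B + 0.73·ex + -3.34·ey = (1.7337,0.6616)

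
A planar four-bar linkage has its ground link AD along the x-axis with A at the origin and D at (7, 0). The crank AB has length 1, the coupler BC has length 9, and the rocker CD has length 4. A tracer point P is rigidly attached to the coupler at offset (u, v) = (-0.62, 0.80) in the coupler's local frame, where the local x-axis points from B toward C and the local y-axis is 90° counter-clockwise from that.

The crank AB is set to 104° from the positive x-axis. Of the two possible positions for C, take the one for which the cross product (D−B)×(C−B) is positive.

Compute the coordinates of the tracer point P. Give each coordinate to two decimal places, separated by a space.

-1.08 1.54

A=(0,0), D=(7.00,0)
B = A + 1.00·(cos104°, sin104°) = (-0.2419, 0.9703)
|BD| = 7.3066
circle(B,9.00) ∩ circle(D,4.00): a=8.1013, h=3.9203
  candidates: C₊=(8.3083,3.7800) cross=28.644; C₋=(7.2671,-3.9911) cross=-28.644
  mode + wants cross > 0 → take C=(8.3083,3.7800) (cross=28.644)
ex = (C−B)/|BC| = (0.9500,0.3122); ey = (-0.3122,0.9500)
P = B + -0.62·ex + 0.80·ey = (-1.0807,1.5368)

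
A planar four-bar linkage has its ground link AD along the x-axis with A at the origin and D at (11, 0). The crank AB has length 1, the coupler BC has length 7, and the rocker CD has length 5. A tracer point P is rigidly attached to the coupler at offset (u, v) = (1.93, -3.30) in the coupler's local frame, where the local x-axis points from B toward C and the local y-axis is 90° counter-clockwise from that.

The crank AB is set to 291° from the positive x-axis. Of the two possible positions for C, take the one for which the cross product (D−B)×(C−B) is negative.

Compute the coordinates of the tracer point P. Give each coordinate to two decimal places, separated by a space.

1.20 -4.66

A=(0,0), D=(11.00,0)
B = A + 1.00·(cos291°, sin291°) = (0.3584, -0.9336)
|BD| = 10.6825
circle(B,7.00) ∩ circle(D,5.00): a=6.4646, h=2.6850
  candidates: C₊=(6.5636,2.3061) cross=28.682; C₋=(7.0329,-3.0433) cross=-28.682
  mode - wants cross < 0 → take C=(7.0329,-3.0433) (cross=-28.682)
ex = (C−B)/|BC| = (0.9535,-0.3014); ey = (0.3014,0.9535)
P = B + 1.93·ex + -3.30·ey = (1.2040,-4.6618)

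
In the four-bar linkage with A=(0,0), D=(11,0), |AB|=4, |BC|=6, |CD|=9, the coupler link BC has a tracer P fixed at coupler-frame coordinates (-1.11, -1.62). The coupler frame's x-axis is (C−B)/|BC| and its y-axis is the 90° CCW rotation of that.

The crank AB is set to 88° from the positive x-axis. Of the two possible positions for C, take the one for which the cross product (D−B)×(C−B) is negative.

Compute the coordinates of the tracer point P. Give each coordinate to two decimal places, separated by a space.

A=(0,0), D=(11.00,0)
B = A + 4.00·(cos88°, sin88°) = (0.1396, 3.9976)
|BD| = 11.5728
circle(B,6.00) ∩ circle(D,9.00): a=3.8422, h=4.6084
  candidates: C₊=(5.3371,6.9951) cross=53.332; C₋=(2.1534,-1.6544) cross=-53.332
  mode - wants cross < 0 → take C=(2.1534,-1.6544) (cross=-53.332)
ex = (C−B)/|BC| = (0.3356,-0.9420); ey = (0.9420,0.3356)
P = B + -1.11·ex + -1.62·ey = (-1.7590,4.4995)

-1.76 4.50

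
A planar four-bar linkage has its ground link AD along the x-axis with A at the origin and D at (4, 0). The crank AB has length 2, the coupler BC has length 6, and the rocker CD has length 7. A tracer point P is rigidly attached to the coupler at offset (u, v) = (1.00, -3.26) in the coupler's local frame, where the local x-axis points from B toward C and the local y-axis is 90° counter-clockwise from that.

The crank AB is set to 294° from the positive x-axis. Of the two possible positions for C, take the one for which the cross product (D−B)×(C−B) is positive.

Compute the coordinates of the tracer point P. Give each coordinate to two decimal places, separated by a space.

A=(0,0), D=(4.00,0)
B = A + 2.00·(cos294°, sin294°) = (0.8135, -1.8271)
|BD| = 3.6732
circle(B,6.00) ∩ circle(D,7.00): a=0.0670, h=5.9996
  candidates: C₊=(-2.1127,3.4110) cross=22.038; C₋=(3.8559,-6.9985) cross=-22.038
  mode + wants cross > 0 → take C=(-2.1127,3.4110) (cross=22.038)
ex = (C−B)/|BC| = (-0.4877,0.8730); ey = (-0.8730,-0.4877)
P = B + 1.00·ex + -3.26·ey = (3.1718,0.6358)

3.17 0.64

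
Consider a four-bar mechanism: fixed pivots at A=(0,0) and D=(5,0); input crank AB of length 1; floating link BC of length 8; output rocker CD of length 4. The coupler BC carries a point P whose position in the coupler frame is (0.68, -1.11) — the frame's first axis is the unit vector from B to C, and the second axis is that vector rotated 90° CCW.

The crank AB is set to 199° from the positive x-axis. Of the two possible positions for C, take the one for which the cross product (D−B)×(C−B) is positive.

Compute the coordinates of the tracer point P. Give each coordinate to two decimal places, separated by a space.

0.22 -0.91

A=(0,0), D=(5.00,0)
B = A + 1.00·(cos199°, sin199°) = (-0.9455, -0.3256)
|BD| = 5.9544
circle(B,8.00) ∩ circle(D,4.00): a=7.0078, h=3.8588
  candidates: C₊=(5.8408,3.9106) cross=22.977; C₋=(6.2628,-3.7954) cross=-22.977
  mode + wants cross > 0 → take C=(5.8408,3.9106) (cross=22.977)
ex = (C−B)/|BC| = (0.8483,0.5295); ey = (-0.5295,0.8483)
P = B + 0.68·ex + -1.11·ey = (0.2191,-0.9071)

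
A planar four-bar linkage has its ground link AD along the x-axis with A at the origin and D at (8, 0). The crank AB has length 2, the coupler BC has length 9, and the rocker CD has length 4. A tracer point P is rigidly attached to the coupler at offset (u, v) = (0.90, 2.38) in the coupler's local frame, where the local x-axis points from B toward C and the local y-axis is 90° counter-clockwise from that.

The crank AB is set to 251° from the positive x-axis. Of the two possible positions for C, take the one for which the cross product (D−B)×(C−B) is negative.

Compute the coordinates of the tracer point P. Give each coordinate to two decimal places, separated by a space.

A=(0,0), D=(8.00,0)
B = A + 2.00·(cos251°, sin251°) = (-0.6511, -1.8910)
|BD| = 8.8554
circle(B,9.00) ∩ circle(D,4.00): a=8.0978, h=3.9276
  candidates: C₊=(6.4211,3.6752) cross=34.780; C₋=(8.0986,-3.9988) cross=-34.780
  mode - wants cross < 0 → take C=(8.0986,-3.9988) (cross=-34.780)
ex = (C−B)/|BC| = (0.9722,-0.2342); ey = (0.2342,0.9722)
P = B + 0.90·ex + 2.38·ey = (0.7812,0.2120)

0.78 0.21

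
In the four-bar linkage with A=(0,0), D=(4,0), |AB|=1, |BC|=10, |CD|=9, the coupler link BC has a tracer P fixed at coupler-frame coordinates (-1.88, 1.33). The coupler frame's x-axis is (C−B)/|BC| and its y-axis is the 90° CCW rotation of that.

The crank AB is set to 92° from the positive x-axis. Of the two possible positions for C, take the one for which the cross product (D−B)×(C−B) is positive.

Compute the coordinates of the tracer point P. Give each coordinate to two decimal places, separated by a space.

A=(0,0), D=(4.00,0)
B = A + 1.00·(cos92°, sin92°) = (-0.0349, 0.9994)
|BD| = 4.1568
circle(B,10.00) ∩ circle(D,9.00): a=4.3638, h=8.9976
  candidates: C₊=(6.3641,8.6839) cross=37.402; C₋=(2.0377,-8.7835) cross=-37.402
  mode + wants cross > 0 → take C=(6.3641,8.6839) (cross=37.402)
ex = (C−B)/|BC| = (0.6399,0.7685); ey = (-0.7685,0.6399)
P = B + -1.88·ex + 1.33·ey = (-2.2600,0.4058)

-2.26 0.41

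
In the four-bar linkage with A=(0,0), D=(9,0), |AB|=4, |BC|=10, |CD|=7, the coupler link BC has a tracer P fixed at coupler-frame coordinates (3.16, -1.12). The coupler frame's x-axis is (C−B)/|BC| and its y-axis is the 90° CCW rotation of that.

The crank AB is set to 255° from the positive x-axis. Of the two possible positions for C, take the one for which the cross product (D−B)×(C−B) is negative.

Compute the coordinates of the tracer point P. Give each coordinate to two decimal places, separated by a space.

1.62 -5.91

A=(0,0), D=(9.00,0)
B = A + 4.00·(cos255°, sin255°) = (-1.0353, -3.8637)
|BD| = 10.7534
circle(B,10.00) ∩ circle(D,7.00): a=7.7480, h=6.3220
  candidates: C₊=(3.9238,4.8200) cross=67.983; C₋=(8.4669,-6.9797) cross=-67.983
  mode - wants cross < 0 → take C=(8.4669,-6.9797) (cross=-67.983)
ex = (C−B)/|BC| = (0.9502,-0.3116); ey = (0.3116,0.9502)
P = B + 3.16·ex + -1.12·ey = (1.6184,-5.9126)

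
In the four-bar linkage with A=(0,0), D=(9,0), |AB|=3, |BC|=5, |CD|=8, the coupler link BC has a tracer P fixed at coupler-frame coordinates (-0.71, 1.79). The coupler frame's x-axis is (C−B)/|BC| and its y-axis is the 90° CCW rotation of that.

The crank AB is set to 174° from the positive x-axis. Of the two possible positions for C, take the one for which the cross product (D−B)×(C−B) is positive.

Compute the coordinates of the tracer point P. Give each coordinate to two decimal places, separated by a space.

A=(0,0), D=(9.00,0)
B = A + 3.00·(cos174°, sin174°) = (-2.9836, 0.3136)
|BD| = 11.9877
circle(B,5.00) ∩ circle(D,8.00): a=4.3672, h=2.4347
  candidates: C₊=(1.4458,2.6332) cross=29.187; C₋=(1.3184,-2.2345) cross=-29.187
  mode + wants cross > 0 → take C=(1.4458,2.6332) (cross=29.187)
ex = (C−B)/|BC| = (0.8859,0.4639); ey = (-0.4639,0.8859)
P = B + -0.71·ex + 1.79·ey = (-4.4430,1.5699)

-4.44 1.57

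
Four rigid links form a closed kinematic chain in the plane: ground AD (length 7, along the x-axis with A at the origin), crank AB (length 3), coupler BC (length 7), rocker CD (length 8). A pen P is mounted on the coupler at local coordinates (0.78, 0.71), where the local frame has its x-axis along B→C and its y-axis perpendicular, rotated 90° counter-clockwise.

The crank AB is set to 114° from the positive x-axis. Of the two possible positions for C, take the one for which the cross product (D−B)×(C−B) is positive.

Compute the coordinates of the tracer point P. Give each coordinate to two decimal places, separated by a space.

A=(0,0), D=(7.00,0)
B = A + 3.00·(cos114°, sin114°) = (-1.2202, 2.7406)
|BD| = 8.6650
circle(B,7.00) ∩ circle(D,8.00): a=3.4670, h=6.0811
  candidates: C₊=(3.9922,7.4130) cross=52.693; C₋=(0.1454,-4.1249) cross=-52.693
  mode + wants cross > 0 → take C=(3.9922,7.4130) (cross=52.693)
ex = (C−B)/|BC| = (0.7446,0.6675); ey = (-0.6675,0.7446)
P = B + 0.78·ex + 0.71·ey = (-1.1133,3.7900)

-1.11 3.79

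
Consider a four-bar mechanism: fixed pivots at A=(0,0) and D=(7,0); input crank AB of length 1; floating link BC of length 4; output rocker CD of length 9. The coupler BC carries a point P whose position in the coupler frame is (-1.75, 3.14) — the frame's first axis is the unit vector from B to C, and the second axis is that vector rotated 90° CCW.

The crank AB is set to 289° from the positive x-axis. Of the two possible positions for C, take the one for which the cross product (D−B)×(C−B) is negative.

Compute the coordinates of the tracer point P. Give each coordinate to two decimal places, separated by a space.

A=(0,0), D=(7.00,0)
B = A + 1.00·(cos289°, sin289°) = (0.3256, -0.9455)
|BD| = 6.7411
circle(B,4.00) ∩ circle(D,9.00): a=-1.4507, h=3.7277
  candidates: C₊=(-1.6336,2.5418) cross=25.129; C₋=(-0.5879,-4.8398) cross=-25.129
  mode - wants cross < 0 → take C=(-0.5879,-4.8398) (cross=-25.129)
ex = (C−B)/|BC| = (-0.2284,-0.9736); ey = (0.9736,-0.2284)
P = B + -1.75·ex + 3.14·ey = (3.7822,0.0412)

3.78 0.04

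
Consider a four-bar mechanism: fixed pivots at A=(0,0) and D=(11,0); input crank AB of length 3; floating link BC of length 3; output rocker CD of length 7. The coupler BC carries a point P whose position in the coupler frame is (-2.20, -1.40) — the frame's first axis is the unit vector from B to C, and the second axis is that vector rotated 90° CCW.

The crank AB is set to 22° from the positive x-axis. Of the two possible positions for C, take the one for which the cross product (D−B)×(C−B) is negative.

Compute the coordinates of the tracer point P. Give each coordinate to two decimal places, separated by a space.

0.52 2.43

A=(0,0), D=(11.00,0)
B = A + 3.00·(cos22°, sin22°) = (2.7816, 1.1238)
|BD| = 8.2949
circle(B,3.00) ∩ circle(D,7.00): a=1.7364, h=2.4464
  candidates: C₊=(4.8333,3.3125) cross=20.293; C₋=(4.1704,-1.5353) cross=-20.293
  mode - wants cross < 0 → take C=(4.1704,-1.5353) (cross=-20.293)
ex = (C−B)/|BC| = (0.4630,-0.8864); ey = (0.8864,0.4630)
P = B + -2.20·ex + -1.40·ey = (0.5221,2.4257)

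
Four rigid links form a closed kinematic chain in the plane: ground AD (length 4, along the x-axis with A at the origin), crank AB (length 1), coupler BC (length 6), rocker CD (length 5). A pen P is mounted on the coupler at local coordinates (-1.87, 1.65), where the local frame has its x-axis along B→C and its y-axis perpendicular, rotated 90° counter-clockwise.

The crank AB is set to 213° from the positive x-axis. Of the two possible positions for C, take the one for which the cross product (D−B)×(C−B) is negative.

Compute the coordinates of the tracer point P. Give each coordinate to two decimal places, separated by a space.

-0.90 1.95

A=(0,0), D=(4.00,0)
B = A + 1.00·(cos213°, sin213°) = (-0.8387, -0.5446)
|BD| = 4.8692
circle(B,6.00) ∩ circle(D,5.00): a=3.5642, h=4.8267
  candidates: C₊=(2.1632,4.6504) cross=23.502; C₋=(3.2430,-4.9424) cross=-23.502
  mode - wants cross < 0 → take C=(3.2430,-4.9424) (cross=-23.502)
ex = (C−B)/|BC| = (0.6803,-0.7330); ey = (0.7330,0.6803)
P = B + -1.87·ex + 1.65·ey = (-0.9014,1.9484)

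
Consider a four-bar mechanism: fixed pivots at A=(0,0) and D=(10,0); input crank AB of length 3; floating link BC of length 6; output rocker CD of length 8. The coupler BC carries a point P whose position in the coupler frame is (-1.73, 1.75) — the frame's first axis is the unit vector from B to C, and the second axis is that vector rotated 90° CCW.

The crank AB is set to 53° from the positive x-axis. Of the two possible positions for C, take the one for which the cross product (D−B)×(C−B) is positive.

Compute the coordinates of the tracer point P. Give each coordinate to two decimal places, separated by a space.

-0.65 2.29

A=(0,0), D=(10.00,0)
B = A + 3.00·(cos53°, sin53°) = (1.8054, 2.3959)
|BD| = 8.5376
circle(B,6.00) ∩ circle(D,8.00): a=2.6290, h=5.3934
  candidates: C₊=(5.8423,6.8348) cross=46.046; C₋=(2.8153,-3.5185) cross=-46.046
  mode + wants cross > 0 → take C=(5.8423,6.8348) (cross=46.046)
ex = (C−B)/|BC| = (0.6728,0.7398); ey = (-0.7398,0.6728)
P = B + -1.73·ex + 1.75·ey = (-0.6532,2.2935)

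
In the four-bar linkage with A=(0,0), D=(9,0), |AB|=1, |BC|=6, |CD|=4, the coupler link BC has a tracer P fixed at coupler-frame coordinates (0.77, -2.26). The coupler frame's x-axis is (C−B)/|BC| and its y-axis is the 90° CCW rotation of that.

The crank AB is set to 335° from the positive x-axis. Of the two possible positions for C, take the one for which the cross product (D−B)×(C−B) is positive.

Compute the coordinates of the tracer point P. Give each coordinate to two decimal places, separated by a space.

A=(0,0), D=(9.00,0)
B = A + 1.00·(cos335°, sin335°) = (0.9063, -0.4226)
|BD| = 8.1047
circle(B,6.00) ∩ circle(D,4.00): a=5.2862, h=2.8383
  candidates: C₊=(6.0373,2.6875) cross=23.004; C₋=(6.3333,-2.9814) cross=-23.004
  mode + wants cross > 0 → take C=(6.0373,2.6875) (cross=23.004)
ex = (C−B)/|BC| = (0.8552,0.5183); ey = (-0.5183,0.8552)
P = B + 0.77·ex + -2.26·ey = (2.7363,-1.9562)

2.74 -1.96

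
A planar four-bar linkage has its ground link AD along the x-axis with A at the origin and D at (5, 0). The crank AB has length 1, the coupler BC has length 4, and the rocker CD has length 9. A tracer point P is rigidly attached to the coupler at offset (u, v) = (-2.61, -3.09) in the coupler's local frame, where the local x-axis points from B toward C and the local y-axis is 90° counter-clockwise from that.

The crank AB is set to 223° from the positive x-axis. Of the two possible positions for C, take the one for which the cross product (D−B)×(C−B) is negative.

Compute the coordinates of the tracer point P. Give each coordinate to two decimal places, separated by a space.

-1.66 3.25

A=(0,0), D=(5.00,0)
B = A + 1.00·(cos223°, sin223°) = (-0.7314, -0.6820)
|BD| = 5.7718
circle(B,4.00) ∩ circle(D,9.00): a=-2.7449, h=2.9095
  candidates: C₊=(-3.8009,1.8828) cross=16.793; C₋=(-3.1133,-3.8955) cross=-16.793
  mode - wants cross < 0 → take C=(-3.1133,-3.8955) (cross=-16.793)
ex = (C−B)/|BC| = (-0.5955,-0.8034); ey = (0.8034,-0.5955)
P = B + -2.61·ex + -3.09·ey = (-1.6596,3.2548)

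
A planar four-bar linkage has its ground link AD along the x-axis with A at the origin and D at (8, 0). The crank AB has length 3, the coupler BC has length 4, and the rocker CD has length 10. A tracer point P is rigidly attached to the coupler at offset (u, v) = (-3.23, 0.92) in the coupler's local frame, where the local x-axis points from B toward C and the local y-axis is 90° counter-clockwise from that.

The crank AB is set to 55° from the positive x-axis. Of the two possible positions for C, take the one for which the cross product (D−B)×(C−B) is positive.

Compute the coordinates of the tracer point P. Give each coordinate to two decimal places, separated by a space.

A=(0,0), D=(8.00,0)
B = A + 3.00·(cos55°, sin55°) = (1.7207, 2.4575)
|BD| = 6.7430
circle(B,4.00) ∩ circle(D,10.00): a=-2.8572, h=2.7994
  candidates: C₊=(0.0803,6.1056) cross=18.876; C₋=(-1.9602,0.8919) cross=-18.876
  mode + wants cross > 0 → take C=(0.0803,6.1056) (cross=18.876)
ex = (C−B)/|BC| = (-0.4101,0.9120); ey = (-0.9120,-0.4101)
P = B + -3.23·ex + 0.92·ey = (2.2063,-0.8657)

2.21 -0.87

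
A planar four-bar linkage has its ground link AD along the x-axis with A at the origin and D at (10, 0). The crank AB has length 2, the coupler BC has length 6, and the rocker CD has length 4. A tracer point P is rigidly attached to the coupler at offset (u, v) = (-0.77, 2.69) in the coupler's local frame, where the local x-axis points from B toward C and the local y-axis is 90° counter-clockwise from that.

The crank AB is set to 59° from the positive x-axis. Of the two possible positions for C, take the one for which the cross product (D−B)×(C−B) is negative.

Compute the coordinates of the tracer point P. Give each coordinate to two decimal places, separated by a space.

A=(0,0), D=(10.00,0)
B = A + 2.00·(cos59°, sin59°) = (1.0301, 1.7143)
|BD| = 9.1323
circle(B,6.00) ∩ circle(D,4.00): a=5.6612, h=1.9878
  candidates: C₊=(6.9637,2.6041) cross=18.153; C₋=(6.2174,-1.3008) cross=-18.153
  mode - wants cross < 0 → take C=(6.2174,-1.3008) (cross=-18.153)
ex = (C−B)/|BC| = (0.8646,-0.5025); ey = (0.5025,0.8646)
P = B + -0.77·ex + 2.69·ey = (1.7162,4.4269)

1.72 4.43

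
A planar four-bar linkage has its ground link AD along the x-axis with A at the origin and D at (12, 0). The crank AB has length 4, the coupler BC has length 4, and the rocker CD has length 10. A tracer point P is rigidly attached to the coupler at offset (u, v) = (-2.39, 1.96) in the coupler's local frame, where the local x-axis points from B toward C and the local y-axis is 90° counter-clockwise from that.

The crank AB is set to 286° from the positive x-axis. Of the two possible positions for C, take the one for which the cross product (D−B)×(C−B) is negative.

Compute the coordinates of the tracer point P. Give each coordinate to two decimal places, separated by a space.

0.43 -0.83

A=(0,0), D=(12.00,0)
B = A + 4.00·(cos286°, sin286°) = (1.1025, -3.8450)
|BD| = 11.5559
circle(B,4.00) ∩ circle(D,10.00): a=2.1434, h=3.3772
  candidates: C₊=(2.0001,0.0529) cross=39.027; C₋=(4.2476,-6.3166) cross=-39.027
  mode - wants cross < 0 → take C=(4.2476,-6.3166) (cross=-39.027)
ex = (C−B)/|BC| = (0.7863,-0.6179); ey = (0.6179,0.7863)
P = B + -2.39·ex + 1.96·ey = (0.4345,-0.8272)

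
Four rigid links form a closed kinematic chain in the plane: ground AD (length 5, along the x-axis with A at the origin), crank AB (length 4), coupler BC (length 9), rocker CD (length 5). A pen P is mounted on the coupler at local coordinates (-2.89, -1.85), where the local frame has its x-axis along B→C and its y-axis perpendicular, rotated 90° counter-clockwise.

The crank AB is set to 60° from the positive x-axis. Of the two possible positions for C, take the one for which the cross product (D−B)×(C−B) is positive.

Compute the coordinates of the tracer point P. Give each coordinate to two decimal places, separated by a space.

-1.42 3.19

A=(0,0), D=(5.00,0)
B = A + 4.00·(cos60°, sin60°) = (2.0000, 3.4641)
|BD| = 4.5826
circle(B,9.00) ∩ circle(D,5.00): a=8.4014, h=3.2275
  candidates: C₊=(9.9398,-0.7739) cross=14.790; C₋=(5.0602,-4.9996) cross=-14.790
  mode + wants cross > 0 → take C=(9.9398,-0.7739) (cross=14.790)
ex = (C−B)/|BC| = (0.8822,-0.4709); ey = (0.4709,0.8822)
P = B + -2.89·ex + -1.85·ey = (-1.4207,3.1929)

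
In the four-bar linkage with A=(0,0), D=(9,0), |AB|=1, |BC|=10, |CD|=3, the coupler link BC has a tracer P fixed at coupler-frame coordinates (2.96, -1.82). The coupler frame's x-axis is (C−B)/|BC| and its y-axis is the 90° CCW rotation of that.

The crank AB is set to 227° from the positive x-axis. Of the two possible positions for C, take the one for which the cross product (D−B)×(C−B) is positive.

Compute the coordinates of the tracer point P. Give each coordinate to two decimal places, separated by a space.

2.74 -1.33

A=(0,0), D=(9.00,0)
B = A + 1.00·(cos227°, sin227°) = (-0.6820, -0.7314)
|BD| = 9.7096
circle(B,10.00) ∩ circle(D,3.00): a=9.5409, h=2.9953
  candidates: C₊=(8.6062,2.9740) cross=29.083; C₋=(9.0574,-2.9995) cross=-29.083
  mode + wants cross > 0 → take C=(8.6062,2.9740) (cross=29.083)
ex = (C−B)/|BC| = (0.9288,0.3705); ey = (-0.3705,0.9288)
P = B + 2.96·ex + -1.82·ey = (2.7417,-1.3250)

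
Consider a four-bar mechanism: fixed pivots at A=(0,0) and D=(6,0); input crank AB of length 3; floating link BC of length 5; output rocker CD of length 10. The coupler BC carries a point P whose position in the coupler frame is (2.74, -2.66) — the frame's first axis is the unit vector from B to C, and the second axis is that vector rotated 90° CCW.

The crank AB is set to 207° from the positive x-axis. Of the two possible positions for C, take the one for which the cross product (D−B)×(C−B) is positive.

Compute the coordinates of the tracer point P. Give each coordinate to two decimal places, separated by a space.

A=(0,0), D=(6.00,0)
B = A + 3.00·(cos207°, sin207°) = (-2.6730, -1.3620)
|BD| = 8.7793
circle(B,5.00) ∩ circle(D,10.00): a=0.1182, h=4.9986
  candidates: C₊=(-3.3317,3.5945) cross=43.884; C₋=(-1.7808,-6.2817) cross=-43.884
  mode + wants cross > 0 → take C=(-3.3317,3.5945) (cross=43.884)
ex = (C−B)/|BC| = (-0.1317,0.9913); ey = (-0.9913,-0.1317)
P = B + 2.74·ex + -2.66·ey = (-0.3971,1.7045)

-0.40 1.70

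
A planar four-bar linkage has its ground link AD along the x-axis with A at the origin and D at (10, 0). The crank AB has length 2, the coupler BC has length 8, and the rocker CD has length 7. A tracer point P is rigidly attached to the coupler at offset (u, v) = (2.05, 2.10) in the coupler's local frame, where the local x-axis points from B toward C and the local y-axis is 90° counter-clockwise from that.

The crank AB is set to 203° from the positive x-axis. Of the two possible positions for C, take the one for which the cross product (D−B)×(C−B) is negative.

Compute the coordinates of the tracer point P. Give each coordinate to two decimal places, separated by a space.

A=(0,0), D=(10.00,0)
B = A + 2.00·(cos203°, sin203°) = (-1.8410, -0.7815)
|BD| = 11.8668
circle(B,8.00) ∩ circle(D,7.00): a=6.5654, h=4.5712
  candidates: C₊=(4.4091,4.2121) cross=54.245; C₋=(5.0112,-4.9103) cross=-54.245
  mode - wants cross < 0 → take C=(5.0112,-4.9103) (cross=-54.245)
ex = (C−B)/|BC| = (0.8565,-0.5161); ey = (0.5161,0.8565)
P = B + 2.05·ex + 2.10·ey = (0.9987,-0.0408)

1.00 -0.04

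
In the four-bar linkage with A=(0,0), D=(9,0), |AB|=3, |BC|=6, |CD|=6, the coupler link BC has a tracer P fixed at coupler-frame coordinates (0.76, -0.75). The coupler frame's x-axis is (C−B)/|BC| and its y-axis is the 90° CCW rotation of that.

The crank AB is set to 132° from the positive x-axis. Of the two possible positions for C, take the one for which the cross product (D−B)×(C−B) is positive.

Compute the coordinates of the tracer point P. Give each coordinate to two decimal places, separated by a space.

-1.14 1.61

A=(0,0), D=(9.00,0)
B = A + 3.00·(cos132°, sin132°) = (-2.0074, 2.2294)
|BD| = 11.2309
circle(B,6.00) ∩ circle(D,6.00): a=5.6154, h=2.1135
  candidates: C₊=(3.9158,3.1861) cross=23.736; C₋=(3.0768,-0.9567) cross=-23.736
  mode + wants cross > 0 → take C=(3.9158,3.1861) (cross=23.736)
ex = (C−B)/|BC| = (0.9872,0.1594); ey = (-0.1594,0.9872)
P = B + 0.76·ex + -0.75·ey = (-1.1375,1.6102)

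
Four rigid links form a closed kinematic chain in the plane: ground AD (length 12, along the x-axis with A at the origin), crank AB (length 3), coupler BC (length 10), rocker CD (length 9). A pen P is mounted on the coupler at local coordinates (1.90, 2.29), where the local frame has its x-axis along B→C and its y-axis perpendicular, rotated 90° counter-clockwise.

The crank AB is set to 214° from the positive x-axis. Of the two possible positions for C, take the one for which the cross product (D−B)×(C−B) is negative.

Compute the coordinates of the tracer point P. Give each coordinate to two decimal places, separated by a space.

0.32 -0.68

A=(0,0), D=(12.00,0)
B = A + 3.00·(cos214°, sin214°) = (-2.4871, -1.6776)
|BD| = 14.5839
circle(B,10.00) ∩ circle(D,9.00): a=7.9434, h=6.0748
  candidates: C₊=(4.7047,5.2706) cross=88.594; C₋=(6.1023,-6.7983) cross=-88.594
  mode - wants cross < 0 → take C=(6.1023,-6.7983) (cross=-88.594)
ex = (C−B)/|BC| = (0.8589,-0.5121); ey = (0.5121,0.8589)
P = B + 1.90·ex + 2.29·ey = (0.3175,-0.6835)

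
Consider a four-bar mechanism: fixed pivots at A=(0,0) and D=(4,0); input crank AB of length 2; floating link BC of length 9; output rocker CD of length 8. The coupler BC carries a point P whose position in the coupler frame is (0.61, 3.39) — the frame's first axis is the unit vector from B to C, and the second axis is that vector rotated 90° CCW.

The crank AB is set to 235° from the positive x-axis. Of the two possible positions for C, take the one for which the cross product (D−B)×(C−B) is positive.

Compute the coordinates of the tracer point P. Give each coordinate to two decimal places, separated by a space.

-4.36 -0.41

A=(0,0), D=(4.00,0)
B = A + 2.00·(cos235°, sin235°) = (-1.1472, -1.6383)
|BD| = 5.4016
circle(B,9.00) ∩ circle(D,8.00): a=4.2744, h=7.9202
  candidates: C₊=(0.5237,7.2052) cross=42.782; C₋=(5.3281,-7.8890) cross=-42.782
  mode + wants cross > 0 → take C=(0.5237,7.2052) (cross=42.782)
ex = (C−B)/|BC| = (0.1857,0.9826); ey = (-0.9826,0.1857)
P = B + 0.61·ex + 3.39·ey = (-4.3650,-0.4095)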